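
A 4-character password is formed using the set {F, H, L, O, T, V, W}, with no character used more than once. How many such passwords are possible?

840

This is a permutation of 4 out of 7: P(7,4) = 7!/3!.
7 × 6 × 5 × 4 = 840.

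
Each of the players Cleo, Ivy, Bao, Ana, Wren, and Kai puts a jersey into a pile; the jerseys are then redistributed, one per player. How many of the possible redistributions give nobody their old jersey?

265

This is the derangement count D_6: permutations of 6 items with no fixed point.
By inclusion–exclusion this is Σ_{j=0}^{6} (−1)^j C(6,j)·(6−j)!.
Computing: 720 − 720 + 360 − 120 + 30 − 6 + 1 = 265.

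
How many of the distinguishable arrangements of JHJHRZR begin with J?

180

Fix J in the first position and arrange the remaining 6 letters.
Those 6 letters have H appearing twice and R appearing twice, giving (6)!/(2!·2!) = 180.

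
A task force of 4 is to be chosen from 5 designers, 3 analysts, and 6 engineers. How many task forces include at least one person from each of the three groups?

495

With no constraint there are C(14,4) = 1001 possible selections.
Subtract selections that omit an entire group: no designers → C(9,4) = 126; no analysts → C(11,4) = 330; no engineers → C(8,4) = 70.
Add back selections omitting two groups (i.e. drawn from a single group): C(5,4) + C(3,4) + C(6,4) = 20.
By inclusion–exclusion: 1001 − 526 + 20 = 495.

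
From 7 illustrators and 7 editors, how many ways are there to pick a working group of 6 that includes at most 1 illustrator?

Split by how many illustrators are chosen (0 through 1).
Sum: C(7,0)·C(7,6) + C(7,1)·C(7,5) = 7 + 147 = 154.

154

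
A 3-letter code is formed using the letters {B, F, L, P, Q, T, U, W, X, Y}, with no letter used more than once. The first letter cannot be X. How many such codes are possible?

The first letter has 10−1 = 9 choices (anything except X).
The remaining 2 letters are filled from the other 9 symbols without repetition: 9 × 8 = 72.
Total: 9 × 72 = 648.

648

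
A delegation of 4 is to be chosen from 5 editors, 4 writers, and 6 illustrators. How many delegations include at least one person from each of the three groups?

With no constraint there are C(15,4) = 1365 possible selections.
Selections missing a whole group: no editors → C(10,4) = 210; no writers → C(11,4) = 330; no illustrators → C(9,4) = 126.
Add back selections omitting two groups (i.e. drawn from a single group): C(5,4) + C(4,4) + C(6,4) = 21.
By inclusion–exclusion: 1365 − 666 + 21 = 720.

720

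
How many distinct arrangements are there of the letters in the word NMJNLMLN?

1680

NMJNLMLN has 8 letters with L appearing twice, M appearing twice, and N appearing 3 times.
So there are 8! / (3!·2!·2!) = 1680 distinguishable arrangements.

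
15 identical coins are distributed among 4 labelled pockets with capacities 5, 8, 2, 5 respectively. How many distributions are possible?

Without the upper bounds there are C(18,3) = 816 ways to split 15 among 4 pockets.
Subtract solutions that violate a single cap (substitute x_i' = x_i − (cap_i+1)): x_1 ≥ 6 gives C(12,3) = 220; x_2 ≥ 9 gives C(9,3) = 84; x_3 ≥ 3 gives C(15,3) = 455; x_4 ≥ 6 gives C(12,3) = 220. Together 979.
Add back pairs where two caps are both exceeded: 1 + 84 + 20 + 20 + 1 + 84 = 210.
Subtract triples: 0 + 0 + 1 + 0 = 1.
By inclusion–exclusion the count is 816 − 979 + 210 − 1 = 46.

46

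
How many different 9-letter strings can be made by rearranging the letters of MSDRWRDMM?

MSDRWRDMM has 9 letters with D appearing twice, M appearing 3 times, and R appearing twice.
So there are 9! / (3!·2!·2!) = 15120 distinguishable arrangements.

15120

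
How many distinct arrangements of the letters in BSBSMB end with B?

30

With the last slot taken by B, it remains to arrange the other 5 letters (SBSMB).
Those 5 letters have B appearing twice and S appearing twice, giving (5)!/(2!·2!) = 30.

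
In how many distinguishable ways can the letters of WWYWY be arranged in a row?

10

The 5 letters of WWYWY have repeats: W appearing 3 times and Y appearing twice.
The number of distinct arrangements is 5!/(3!·2!) = 120/12 = 10.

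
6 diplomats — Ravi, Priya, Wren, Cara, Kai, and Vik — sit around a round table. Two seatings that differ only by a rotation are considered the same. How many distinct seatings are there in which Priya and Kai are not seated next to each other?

72

All circular seatings of 6 people number (5)! = 120.
Seatings with Priya beside Kai: treat them as a block with 2 internal orders, giving 2 × (4)! = 48.
Subtracting, 120 − 48 = 72.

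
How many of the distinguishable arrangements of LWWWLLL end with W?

15

Fix W in the last position and arrange the remaining 6 letters.
Those 6 letters have L appearing 4 times and W appearing twice, giving (6)!/(4!·2!) = 15.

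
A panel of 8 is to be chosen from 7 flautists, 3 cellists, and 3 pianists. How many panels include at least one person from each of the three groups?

Unrestricted: C(13,8) = 1287 ways to pick any 8 of the 13.
Subtract selections that omit an entire group: no flautists → C(6,8) = 0; no cellists → C(10,8) = 45; no pianists → C(10,8) = 45.
Add back selections omitting two groups (i.e. drawn from a single group): C(7,8) + C(3,8) + C(3,8) = 0.
By inclusion–exclusion: 1287 − 90 + 0 = 1197.

1197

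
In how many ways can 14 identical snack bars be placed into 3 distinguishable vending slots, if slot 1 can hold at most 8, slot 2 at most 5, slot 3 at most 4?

10

By stars and bars, unrestricted non-negative solutions to x_1+…+x_3 = 14 number C(14+2,2) = 120.
Subtract solutions that violate a single cap (substitute x_i' = x_i − (cap_i+1)): x_1 ≥ 9 gives C(7,2) = 21; x_2 ≥ 6 gives C(10,2) = 45; x_3 ≥ 5 gives C(11,2) = 55. Together 121.
Add back pairs where two caps are both exceeded: 0 + 1 + 10 = 11.
By inclusion–exclusion the count is 120 − 121 + 11 = 10.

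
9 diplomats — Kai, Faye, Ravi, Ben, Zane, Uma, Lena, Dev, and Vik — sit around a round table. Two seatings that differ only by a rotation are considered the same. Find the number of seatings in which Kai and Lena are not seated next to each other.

All circular seatings of 9 people number (8)! = 40320.
Seatings with Kai beside Lena: treat them as a block with 2 internal orders, giving 2 × (7)! = 10080.
Subtracting, 40320 − 10080 = 30240.

30240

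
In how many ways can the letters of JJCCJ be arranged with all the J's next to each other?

Treat the 3 copies of J as a single block. The multiset to arrange is then {JJJ, C, C}, 3 items in all.
That gives (3)!/(2!) = 3 arrangements.

3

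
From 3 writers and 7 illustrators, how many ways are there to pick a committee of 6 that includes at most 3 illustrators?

35

Split by how many illustrators are chosen (0 through 3).
Sum: C(7,0)·C(3,6) + C(7,1)·C(3,5) + C(7,2)·C(3,4) + C(7,3)·C(3,3) = 0 + 0 + 0 + 35 = 35.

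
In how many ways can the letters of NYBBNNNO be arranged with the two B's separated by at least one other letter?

There are 8!/(4!·2!) = 840 arrangements of NYBBNNNO in total.
If the two B's are adjacent, glue them into one block, leaving 7 items to arrange: (7)!/(4!) = 210 ways.
Subtracting, 840 − 210 = 630 arrangements keep the B's apart.

630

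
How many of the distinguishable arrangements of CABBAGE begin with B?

With the first slot taken by B, it remains to arrange the other 6 letters (CABAGE).
Those 6 letters have A appearing twice, giving (6)!/(2!) = 360.

360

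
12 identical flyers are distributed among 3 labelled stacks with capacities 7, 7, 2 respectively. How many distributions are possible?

12

By stars and bars, unrestricted non-negative solutions to x_1+…+x_3 = 12 number C(12+2,2) = 91.
Subtract solutions that violate a single cap (substitute x_i' = x_i − (cap_i+1)): x_1 ≥ 8 gives C(6,2) = 15; x_2 ≥ 8 gives C(6,2) = 15; x_3 ≥ 3 gives C(11,2) = 55. Together 85.
Add back pairs where two caps are both exceeded: 0 + 3 + 3 = 6.
By inclusion–exclusion the count is 91 − 85 + 6 = 12.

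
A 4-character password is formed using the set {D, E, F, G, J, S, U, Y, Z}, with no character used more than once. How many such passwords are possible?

3024

With no repetition, fill the 4 characters in order: 9 choices, then 8, down to 6.
9 × 8 × 7 × 6 = 3024.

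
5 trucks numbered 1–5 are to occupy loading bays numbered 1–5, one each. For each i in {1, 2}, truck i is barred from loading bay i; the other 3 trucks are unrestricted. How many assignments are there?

Let Aᵢ (for i ∈ {1, 2}) be the placements that put truck i in its forbidden loading bay. Any j of these fix j positions, leaving (5−j)! ways to fill the rest, and there are C(2,j) ways to pick which j.
By inclusion–exclusion, the number of valid placements is Σ_{j=0}^{2} (−1)^j C(2,j)·(5−j)!.
Computing: 120 − 48 + 6 = 78.

78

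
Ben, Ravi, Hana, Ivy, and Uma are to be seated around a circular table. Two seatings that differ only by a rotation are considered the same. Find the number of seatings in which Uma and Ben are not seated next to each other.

Without the restriction there are (4)! = 24 seatings.
Seatings with Uma beside Ben: treat them as a block with 2 internal orders, giving 2 × (3)! = 12.
Subtracting, 24 − 12 = 12.

12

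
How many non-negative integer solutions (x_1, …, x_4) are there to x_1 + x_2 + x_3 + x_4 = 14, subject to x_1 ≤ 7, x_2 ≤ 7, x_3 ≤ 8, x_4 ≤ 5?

Without the upper bounds there are C(17,3) = 680 ways to split 14 among 4 variables.
Subtract solutions that violate a single cap (substitute x_i' = x_i − (cap_i+1)): x_1 ≥ 8 gives C(9,3) = 84; x_2 ≥ 8 gives C(9,3) = 84; x_3 ≥ 9 gives C(8,3) = 56; x_4 ≥ 6 gives C(11,3) = 165. Together 389.
Add back pairs where two caps are both exceeded: 0 + 0 + 1 + 0 + 1 + 0 = 2.
By inclusion–exclusion the count is 680 − 389 + 2 = 293.

293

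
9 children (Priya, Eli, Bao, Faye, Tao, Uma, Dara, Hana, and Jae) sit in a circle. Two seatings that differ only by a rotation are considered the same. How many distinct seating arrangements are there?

40320

Seat Priya anywhere (absorbing the rotational symmetry), then permute the other 8: (8)! = 40320.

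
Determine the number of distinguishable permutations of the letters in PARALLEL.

3360

Letter multiplicities in PARALLEL: A×2, E×1, L×3, P×1, R×1.
The number of distinct arrangements is 8!/(3!·2!) = 40320/12 = 3360.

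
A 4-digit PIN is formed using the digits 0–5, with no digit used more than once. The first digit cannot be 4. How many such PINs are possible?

The first digit has 6−1 = 5 choices (anything except 4).
The remaining 3 digits are filled from the other 5 symbols without repetition: 5 × 4 × 3 = 60.
Total: 5 × 60 = 300.

300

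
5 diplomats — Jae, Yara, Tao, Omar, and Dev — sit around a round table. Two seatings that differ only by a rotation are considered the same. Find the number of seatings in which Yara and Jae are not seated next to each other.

Without the restriction there are (4)! = 24 seatings.
Those with Yara next to Jae: fuse the pair into one unit and seat 4 units around a circle — 2·(3)! = 12.
Subtracting, 24 − 12 = 12.

12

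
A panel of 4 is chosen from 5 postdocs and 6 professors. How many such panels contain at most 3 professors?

315

Split by how many professors are chosen (0 through 3).
Sum: C(6,0)·C(5,4) + C(6,1)·C(5,3) + C(6,2)·C(5,2) + C(6,3)·C(5,1) = 5 + 60 + 150 + 100 = 315.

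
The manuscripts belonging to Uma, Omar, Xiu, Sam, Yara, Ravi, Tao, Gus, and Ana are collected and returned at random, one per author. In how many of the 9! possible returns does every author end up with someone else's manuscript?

This is the derangement count D_9: permutations of 9 items with no fixed point.
By inclusion–exclusion this is Σ_{j=0}^{9} (−1)^j C(9,j)·(9−j)!.
Computing: 362880 − 362880 + 181440 − 60480 + 15120 − 3024 + 504 − 72 + 9 − 1 = 133496.

133496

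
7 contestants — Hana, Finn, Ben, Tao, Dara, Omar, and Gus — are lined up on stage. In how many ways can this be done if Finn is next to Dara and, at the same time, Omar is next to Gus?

Treat {Finn,Dara} as one block (2 orders) and {Omar,Gus} as another (2 orders).
That leaves 5 units to arrange: 2 × 2 × 5! = 4 × 120 = 480.

480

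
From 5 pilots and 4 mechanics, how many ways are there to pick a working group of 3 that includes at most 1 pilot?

Split by how many pilots are chosen (0 through 1).
Sum: C(5,0)·C(4,3) + C(5,1)·C(4,2) = 4 + 30 = 34.

34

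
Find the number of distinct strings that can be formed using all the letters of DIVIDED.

Letter multiplicities in DIVIDED: D×3, E×1, I×2, V×1.
So there are 7! / (3!·2!) = 420 distinguishable arrangements.

420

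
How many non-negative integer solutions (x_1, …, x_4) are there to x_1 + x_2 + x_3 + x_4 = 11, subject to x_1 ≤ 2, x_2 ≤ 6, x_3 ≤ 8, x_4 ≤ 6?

127

By stars and bars, unrestricted non-negative solutions to x_1+…+x_4 = 11 number C(11+3,3) = 364.
Subtract solutions that violate a single cap (substitute x_i' = x_i − (cap_i+1)): x_1 ≥ 3 gives C(11,3) = 165; x_2 ≥ 7 gives C(7,3) = 35; x_3 ≥ 9 gives C(5,3) = 10; x_4 ≥ 7 gives C(7,3) = 35. Together 245.
Add back pairs where two caps are both exceeded: 4 + 0 + 4 + 0 + 0 + 0 = 8.
By inclusion–exclusion the count is 364 − 245 + 8 = 127.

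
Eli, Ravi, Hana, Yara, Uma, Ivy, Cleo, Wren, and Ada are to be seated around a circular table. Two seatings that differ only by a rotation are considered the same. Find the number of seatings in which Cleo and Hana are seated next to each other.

10080

Treat {Cleo, Hana} as one unit (2 internal orders) and seat the resulting 8 units around the table: (7)! circular arrangements.
So 2 × (7)! = 2 × 5040 = 10080.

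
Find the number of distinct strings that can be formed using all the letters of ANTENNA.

The 7 letters of ANTENNA have repeats: A appearing twice and N appearing 3 times.
The number of distinct arrangements is 7!/(3!·2!) = 5040/12 = 420.

420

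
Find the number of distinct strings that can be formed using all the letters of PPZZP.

10

The 5 letters of PPZZP have repeats: P appearing 3 times and Z appearing twice.
Dividing 5! = 120 by 3!·2! = 12 for the repeated letters gives 10.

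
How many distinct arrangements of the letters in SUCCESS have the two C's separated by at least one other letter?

300

Total arrangements of SUCCESS: 7!/(3!·2!) = 420.
If the two C's are adjacent, glue them into one block, leaving 6 items to arrange: (6)!/(3!) = 120 ways.
Subtracting, 420 − 120 = 300 arrangements keep the C's apart.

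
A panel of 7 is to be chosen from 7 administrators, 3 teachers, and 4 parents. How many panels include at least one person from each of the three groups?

2982

Total 7-person selections from all 14: C(14,7) = 3432.
Subtract selections that omit an entire group: no administrators → C(7,7) = 1; no teachers → C(11,7) = 330; no parents → C(10,7) = 120.
Add back selections omitting two groups (i.e. drawn from a single group): C(7,7) + C(3,7) + C(4,7) = 1.
By inclusion–exclusion: 3432 − 451 + 1 = 2982.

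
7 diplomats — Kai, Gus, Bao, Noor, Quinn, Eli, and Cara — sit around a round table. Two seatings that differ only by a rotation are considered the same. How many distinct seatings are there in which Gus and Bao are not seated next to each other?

All circular seatings of 7 people number (6)! = 720.
Seatings with Gus beside Bao: treat them as a block with 2 internal orders, giving 2 × (5)! = 240.
Subtracting, 720 − 240 = 480.

480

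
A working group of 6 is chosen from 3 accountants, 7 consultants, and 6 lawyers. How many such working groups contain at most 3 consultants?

6552

Split by how many consultants are chosen (0 through 3).
Sum: C(7,0)·C(9,6) + C(7,1)·C(9,5) + C(7,2)·C(9,4) + C(7,3)·C(9,3) = 84 + 882 + 2646 + 2940 = 6552.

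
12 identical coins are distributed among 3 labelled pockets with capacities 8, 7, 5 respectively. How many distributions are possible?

Ignoring the caps, the number of non-negative solutions to x_1+…+x_3 = 12 is C(14,2) = 91.
Subtract solutions that violate a single cap (substitute x_i' = x_i − (cap_i+1)): x_1 ≥ 9 gives C(5,2) = 10; x_2 ≥ 8 gives C(6,2) = 15; x_3 ≥ 6 gives C(8,2) = 28. Together 53.
No two caps can be exceeded simultaneously, so the pair terms are all 0.
By inclusion–exclusion the count is 91 − 53 + 0 = 38.

38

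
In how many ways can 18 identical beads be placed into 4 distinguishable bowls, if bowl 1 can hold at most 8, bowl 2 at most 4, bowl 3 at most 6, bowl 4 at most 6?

80

Without the upper bounds there are C(21,3) = 1330 ways to split 18 among 4 bowls.
Subtract solutions that violate a single cap (substitute x_i' = x_i − (cap_i+1)): x_1 ≥ 9 gives C(12,3) = 220; x_2 ≥ 5 gives C(16,3) = 560; x_3 ≥ 7 gives C(14,3) = 364; x_4 ≥ 7 gives C(14,3) = 364. Together 1508.
Add back pairs where two caps are both exceeded: 35 + 10 + 10 + 84 + 84 + 35 = 258.
By inclusion–exclusion the count is 1330 − 1508 + 258 = 80.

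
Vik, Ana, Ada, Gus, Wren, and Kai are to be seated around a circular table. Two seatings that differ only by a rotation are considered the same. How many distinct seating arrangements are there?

Fix one person's seat to break rotational symmetry; the remaining 5 people can be arranged in (5)! = 120 ways.

120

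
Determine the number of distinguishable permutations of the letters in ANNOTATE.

5040

Letter multiplicities in ANNOTATE: A×2, E×1, N×2, O×1, T×2.
The number of distinct arrangements is 8!/(2!·2!·2!) = 40320/8 = 5040.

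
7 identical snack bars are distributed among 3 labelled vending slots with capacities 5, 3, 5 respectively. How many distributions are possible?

20

Ignoring the caps, the number of non-negative solutions to x_1+…+x_3 = 7 is C(9,2) = 36.
Subtract solutions that violate a single cap (substitute x_i' = x_i − (cap_i+1)): x_1 ≥ 6 gives C(3,2) = 3; x_2 ≥ 4 gives C(5,2) = 10; x_3 ≥ 6 gives C(3,2) = 3. Together 16.
No two caps can be exceeded simultaneously, so the pair terms are all 0.
By inclusion–exclusion the count is 36 − 16 + 0 = 20.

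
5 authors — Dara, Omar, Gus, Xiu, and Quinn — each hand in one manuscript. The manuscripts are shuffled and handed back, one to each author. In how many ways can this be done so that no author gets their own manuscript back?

44

Count assignments avoiding every fixed point. For any j of the 5 authors fixed to their own manuscript, the other 5−j can be arranged in (5−j)! ways.
By inclusion–exclusion this is Σ_{j=0}^{5} (−1)^j C(5,j)·(5−j)!.
Computing: 120 − 120 + 60 − 20 + 5 − 1 = 44.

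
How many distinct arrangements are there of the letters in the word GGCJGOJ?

420

GGCJGOJ has 7 letters with G appearing 3 times and J appearing twice.
So there are 7! / (3!·2!) = 420 distinguishable arrangements.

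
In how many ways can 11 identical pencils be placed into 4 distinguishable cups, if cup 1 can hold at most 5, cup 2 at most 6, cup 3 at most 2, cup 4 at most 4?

59

Without the upper bounds there are C(14,3) = 364 ways to split 11 among 4 cups.
Subtract solutions that violate a single cap (substitute x_i' = x_i − (cap_i+1)): x_1 ≥ 6 gives C(8,3) = 56; x_2 ≥ 7 gives C(7,3) = 35; x_3 ≥ 3 gives C(11,3) = 165; x_4 ≥ 5 gives C(9,3) = 84. Together 340.
Add back pairs where two caps are both exceeded: 0 + 10 + 1 + 4 + 0 + 20 = 35.
By inclusion–exclusion the count is 364 − 340 + 35 = 59.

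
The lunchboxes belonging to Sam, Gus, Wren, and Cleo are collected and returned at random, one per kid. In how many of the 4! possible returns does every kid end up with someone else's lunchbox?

9

Count assignments avoiding every fixed point. For any j of the 4 kids fixed to their own lunchbox, the other 4−j can be arranged in (4−j)! ways.
By inclusion–exclusion this is Σ_{j=0}^{4} (−1)^j C(4,j)·(4−j)!.
Computing: 24 − 24 + 12 − 4 + 1 = 9.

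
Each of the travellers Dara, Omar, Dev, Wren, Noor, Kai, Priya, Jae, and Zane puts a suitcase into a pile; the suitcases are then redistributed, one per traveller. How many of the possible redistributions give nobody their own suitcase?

This is the derangement count D_9: permutations of 9 items with no fixed point.
By inclusion–exclusion this is Σ_{j=0}^{9} (−1)^j C(9,j)·(9−j)!.
Computing: 362880 − 362880 + 181440 − 60480 + 15120 − 3024 + 504 − 72 + 9 − 1 = 133496.

133496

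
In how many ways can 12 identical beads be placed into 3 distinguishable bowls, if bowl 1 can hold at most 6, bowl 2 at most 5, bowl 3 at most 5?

Ignoring the caps, the number of non-negative solutions to x_1+…+x_3 = 12 is C(14,2) = 91.
Subtract solutions that violate a single cap (substitute x_i' = x_i − (cap_i+1)): x_1 ≥ 7 gives C(7,2) = 21; x_2 ≥ 6 gives C(8,2) = 28; x_3 ≥ 6 gives C(8,2) = 28. Together 77.
Add back pairs where two caps are both exceeded: 0 + 0 + 1 = 1.
By inclusion–exclusion the count is 91 − 77 + 1 = 15.

15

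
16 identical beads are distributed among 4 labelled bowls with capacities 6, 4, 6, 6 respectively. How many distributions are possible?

80

Without the upper bounds there are C(19,3) = 969 ways to split 16 among 4 bowls.
Subtract solutions that violate a single cap (substitute x_i' = x_i − (cap_i+1)): x_1 ≥ 7 gives C(12,3) = 220; x_2 ≥ 5 gives C(14,3) = 364; x_3 ≥ 7 gives C(12,3) = 220; x_4 ≥ 7 gives C(12,3) = 220. Together 1024.
Add back pairs where two caps are both exceeded: 35 + 10 + 10 + 35 + 35 + 10 = 135.
By inclusion–exclusion the count is 969 − 1024 + 135 = 80.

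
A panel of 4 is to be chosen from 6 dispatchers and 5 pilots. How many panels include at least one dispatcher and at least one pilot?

With no constraint there are C(11,4) = 330 possible selections.
Subtract selections that omit an entire group: no dispatchers → C(5,4) = 5; no pilots → C(6,4) = 15.
Both groups omitted at once is impossible, so 330 − 20 = 310.

310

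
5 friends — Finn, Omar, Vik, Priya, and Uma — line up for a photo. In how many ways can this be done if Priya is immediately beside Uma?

Treat {Priya, Uma} as a single unit. There are 4 units to order, and the pair itself can be ordered 2 ways.
So the count is 2·(4)! = 48.

48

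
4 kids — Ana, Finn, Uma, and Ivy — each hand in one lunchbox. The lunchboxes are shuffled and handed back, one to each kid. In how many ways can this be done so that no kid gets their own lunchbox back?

This is the derangement count D_4: permutations of 4 items with no fixed point.
By inclusion–exclusion this is Σ_{j=0}^{4} (−1)^j C(4,j)·(4−j)!.
Computing: 24 − 24 + 12 − 4 + 1 = 9.

9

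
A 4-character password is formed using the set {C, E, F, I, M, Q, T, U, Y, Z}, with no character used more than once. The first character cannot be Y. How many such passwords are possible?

4536

The first character has 10−1 = 9 choices (anything except Y).
The remaining 3 characters are filled from the other 9 symbols without repetition: 9 × 8 × 7 = 504.
Total: 9 × 504 = 4536.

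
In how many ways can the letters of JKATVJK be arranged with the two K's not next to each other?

Total arrangements of JKATVJK: 7!/(2!·2!) = 1260.
Arrangements with the K's together: treat KK as one letter, giving (6)!/(2!) = 360.
Hence 1260 − 360 = 900.

900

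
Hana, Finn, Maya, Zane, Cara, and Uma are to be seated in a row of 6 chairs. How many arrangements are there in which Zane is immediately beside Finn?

240

Treat {Zane, Finn} as a single unit. There are 5 units to order, and the pair itself can be ordered 2 ways.
That gives 2 × 5! = 2 × 120 = 240.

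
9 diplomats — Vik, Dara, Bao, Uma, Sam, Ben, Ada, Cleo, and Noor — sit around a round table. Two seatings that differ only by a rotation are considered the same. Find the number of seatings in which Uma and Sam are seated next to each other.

10080

Treat {Uma, Sam} as one unit (2 internal orders) and seat the resulting 8 units around the table: (7)! circular arrangements.
So 2 × (7)! = 2 × 5040 = 10080.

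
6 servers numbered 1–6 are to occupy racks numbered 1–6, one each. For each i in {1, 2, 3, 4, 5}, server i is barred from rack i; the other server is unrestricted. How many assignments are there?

309

Let Aᵢ (for 1 ≤ i ≤ 5) be the placements that put server i in its forbidden rack. Any j of these fix j positions, leaving (6−j)! ways to fill the rest, and there are C(5,j) ways to pick which j.
By inclusion–exclusion, the number of valid placements is Σ_{j=0}^{5} (−1)^j C(5,j)·(6−j)!.
Computing: 720 − 600 + 240 − 60 + 10 − 1 = 309.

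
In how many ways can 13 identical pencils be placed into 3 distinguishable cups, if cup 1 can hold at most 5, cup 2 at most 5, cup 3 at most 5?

Ignoring the caps, the number of non-negative solutions to x_1+…+x_3 = 13 is C(15,2) = 105.
Subtract solutions that violate a single cap (substitute x_i' = x_i − (cap_i+1)): x_1 ≥ 6 gives C(9,2) = 36; x_2 ≥ 6 gives C(9,2) = 36; x_3 ≥ 6 gives C(9,2) = 36. Together 108.
Add back pairs where two caps are both exceeded: 3 + 3 + 3 = 9.
By inclusion–exclusion the count is 105 − 108 + 9 = 6.

6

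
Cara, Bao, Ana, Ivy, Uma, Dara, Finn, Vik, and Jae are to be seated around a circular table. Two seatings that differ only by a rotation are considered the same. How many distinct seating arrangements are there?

Around a circle, 9 distinct people have 9!/9 = (8)! = 40320 rotationally distinct seatings.

40320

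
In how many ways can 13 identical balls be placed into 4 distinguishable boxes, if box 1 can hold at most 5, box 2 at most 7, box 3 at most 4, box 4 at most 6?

151

By stars and bars, unrestricted non-negative solutions to x_1+…+x_4 = 13 number C(13+3,3) = 560.
Subtract solutions that violate a single cap (substitute x_i' = x_i − (cap_i+1)): x_1 ≥ 6 gives C(10,3) = 120; x_2 ≥ 8 gives C(8,3) = 56; x_3 ≥ 5 gives C(11,3) = 165; x_4 ≥ 7 gives C(9,3) = 84. Together 425.
Add back pairs where two caps are both exceeded: 0 + 10 + 1 + 1 + 0 + 4 = 16.
By inclusion–exclusion the count is 560 − 425 + 16 = 151.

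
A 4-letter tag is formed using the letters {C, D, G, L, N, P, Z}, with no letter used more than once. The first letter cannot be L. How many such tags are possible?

The first letter has 7−1 = 6 choices (anything except L).
The remaining 3 letters are filled from the other 6 symbols without repetition: 6 × 5 × 4 = 120.
Total: 6 × 120 = 720.

720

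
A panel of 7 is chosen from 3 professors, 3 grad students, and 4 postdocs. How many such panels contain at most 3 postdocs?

100

Split by how many postdocs are chosen (0 through 3).
Sum: C(4,0)·C(6,7) + C(4,1)·C(6,6) + C(4,2)·C(6,5) + C(4,3)·C(6,4) = 0 + 4 + 36 + 60 = 100.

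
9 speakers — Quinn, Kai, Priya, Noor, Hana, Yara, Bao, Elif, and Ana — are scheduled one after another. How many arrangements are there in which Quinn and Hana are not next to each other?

282240

Of the 9! = 362880 arrangements, those with Quinn and Hana adjacent number 2 × 8! = 80640 (treat the pair as a block with 2 internal orders).
Complementary counting: 362880 − 80640 = 282240.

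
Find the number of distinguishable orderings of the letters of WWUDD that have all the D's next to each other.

Treat the 2 copies of D as a single block. The multiset to arrange is then {DD, U, W, W}, 4 items in all.
That gives (4)!/(2!) = 12 arrangements.

12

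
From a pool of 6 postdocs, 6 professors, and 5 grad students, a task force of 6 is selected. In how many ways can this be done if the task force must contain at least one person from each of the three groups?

10530

Unrestricted: C(17,6) = 12376 ways to pick any 6 of the 17.
Selections missing a whole group: no postdocs → C(11,6) = 462; no professors → C(11,6) = 462; no grad students → C(12,6) = 924.
Add back selections omitting two groups (i.e. drawn from a single group): C(6,6) + C(6,6) + C(5,6) = 2.
By inclusion–exclusion: 12376 − 1848 + 2 = 10530.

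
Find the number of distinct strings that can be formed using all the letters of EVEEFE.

30

EVEEFE has 6 letters with E appearing 4 times.
So there are 6! / (4!) = 30 distinguishable arrangements.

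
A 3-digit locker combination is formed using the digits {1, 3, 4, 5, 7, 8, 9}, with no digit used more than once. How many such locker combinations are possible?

This is a permutation of 3 out of 7: P(7,3) = 7!/4!.
That product is 7 × 6 × 5 = 210.

210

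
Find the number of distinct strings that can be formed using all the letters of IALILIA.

210

IALILIA has 7 letters with A appearing twice, I appearing 3 times, and L appearing twice.
Dividing 7! = 5040 by 3!·2!·2! = 24 for the repeated letters gives 210.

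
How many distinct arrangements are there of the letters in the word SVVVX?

20

Letter multiplicities in SVVVX: S×1, V×3, X×1.
The number of distinct arrangements is 5!/(3!) = 120/6 = 20.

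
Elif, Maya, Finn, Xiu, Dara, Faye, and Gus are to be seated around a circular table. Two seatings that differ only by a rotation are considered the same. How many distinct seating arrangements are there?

720

Fix one person's seat to break rotational symmetry; the remaining 6 people can be arranged in (6)! = 720 ways.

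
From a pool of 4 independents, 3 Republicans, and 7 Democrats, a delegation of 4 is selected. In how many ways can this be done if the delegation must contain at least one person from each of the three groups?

462

Unrestricted: C(14,4) = 1001 ways to pick any 4 of the 14.
Selections missing a whole group: no independents → C(10,4) = 210; no Republicans → C(11,4) = 330; no Democrats → C(7,4) = 35.
Add back selections omitting two groups (i.e. drawn from a single group): C(4,4) + C(3,4) + C(7,4) = 36.
By inclusion–exclusion: 1001 − 575 + 36 = 462.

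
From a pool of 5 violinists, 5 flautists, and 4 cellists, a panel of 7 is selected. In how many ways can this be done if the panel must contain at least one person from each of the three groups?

With no constraint there are C(14,7) = 3432 possible selections.
Subtract selections that omit an entire group: no violinists → C(9,7) = 36; no flautists → C(9,7) = 36; no cellists → C(10,7) = 120.
Add back selections omitting two groups (i.e. drawn from a single group): C(5,7) + C(5,7) + C(4,7) = 0.
By inclusion–exclusion: 3432 − 192 + 0 = 3240.

3240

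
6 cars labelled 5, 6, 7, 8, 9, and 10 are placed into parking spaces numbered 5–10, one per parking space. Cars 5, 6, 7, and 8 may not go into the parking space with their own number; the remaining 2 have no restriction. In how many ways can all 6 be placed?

Let Aᵢ (for 5 ≤ i ≤ 8) be the placements that put car i in its forbidden parking space. Any j of these fix j positions, leaving (6−j)! ways to fill the rest, and there are C(4,j) ways to pick which j.
By inclusion–exclusion, the number of valid placements is Σ_{j=0}^{4} (−1)^j C(4,j)·(6−j)!.
Computing: 720 − 480 + 144 − 24 + 2 = 362.

362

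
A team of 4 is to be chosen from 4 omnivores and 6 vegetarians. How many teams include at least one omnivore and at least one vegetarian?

194

Total 4-person selections from all 10: C(10,4) = 210.
Selections missing a whole group: no omnivores → C(6,4) = 15; no vegetarians → C(4,4) = 1.
Both groups omitted at once is impossible, so 210 − 16 = 194.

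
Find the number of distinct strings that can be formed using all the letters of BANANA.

60

Letter multiplicities in BANANA: A×3, B×1, N×2.
Dividing 6! = 720 by 3!·2! = 12 for the repeated letters gives 60.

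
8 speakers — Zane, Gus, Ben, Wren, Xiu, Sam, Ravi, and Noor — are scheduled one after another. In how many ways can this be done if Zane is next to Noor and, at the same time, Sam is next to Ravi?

2880

Treat {Zane,Noor} as one block (2 orders) and {Sam,Ravi} as another (2 orders).
That leaves 6 units to arrange: 2 × 2 × 6! = 4 × 720 = 2880.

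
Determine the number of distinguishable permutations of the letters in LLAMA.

30

LLAMA has 5 letters with A appearing twice and L appearing twice.
Dividing 5! = 120 by 2!·2! = 4 for the repeated letters gives 30.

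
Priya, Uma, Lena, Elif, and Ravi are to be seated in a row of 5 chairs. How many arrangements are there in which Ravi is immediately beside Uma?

Treat {Ravi, Uma} as a single unit. There are 4 units to order, and the pair itself can be ordered 2 ways.
That gives 2 × 4! = 2 × 24 = 48.

48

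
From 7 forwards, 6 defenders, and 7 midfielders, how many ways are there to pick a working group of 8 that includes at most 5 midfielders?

125411

Split by how many midfielders are chosen (0 through 5).
Sum: C(7,0)·C(13,8) + C(7,1)·C(13,7) + C(7,2)·C(13,6) + C(7,3)·C(13,5) + C(7,4)·C(13,4) + C(7,5)·C(13,3) = 1287 + 12012 + 36036 + 45045 + 25025 + 6006 = 125411.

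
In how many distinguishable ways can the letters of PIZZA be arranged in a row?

60

Letter multiplicities in PIZZA: A×1, I×1, P×1, Z×2.
Dividing 5! = 120 by 2! = 2 for the repeated letters gives 60.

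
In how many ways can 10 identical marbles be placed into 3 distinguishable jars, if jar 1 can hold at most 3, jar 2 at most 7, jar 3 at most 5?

Ignoring the caps, the number of non-negative solutions to x_1+…+x_3 = 10 is C(12,2) = 66.
Subtract solutions that violate a single cap (substitute x_i' = x_i − (cap_i+1)): x_1 ≥ 4 gives C(8,2) = 28; x_2 ≥ 8 gives C(4,2) = 6; x_3 ≥ 6 gives C(6,2) = 15. Together 49.
Add back pairs where two caps are both exceeded: 0 + 1 + 0 = 1.
By inclusion–exclusion the count is 66 − 49 + 1 = 18.

18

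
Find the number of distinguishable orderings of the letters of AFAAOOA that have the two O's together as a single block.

Treat the 2 copies of O as a single block. The multiset to arrange is then {OO, A, A, A, A, F}, 6 items in all.
That gives (6)!/(4!) = 30 arrangements.

30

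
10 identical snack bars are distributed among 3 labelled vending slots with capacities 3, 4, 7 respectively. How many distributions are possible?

14

By stars and bars, unrestricted non-negative solutions to x_1+…+x_3 = 10 number C(10+2,2) = 66.
Subtract solutions that violate a single cap (substitute x_i' = x_i − (cap_i+1)): x_1 ≥ 4 gives C(8,2) = 28; x_2 ≥ 5 gives C(7,2) = 21; x_3 ≥ 8 gives C(4,2) = 6. Together 55.
Add back pairs where two caps are both exceeded: 3 + 0 + 0 = 3.
By inclusion–exclusion the count is 66 − 55 + 3 = 14.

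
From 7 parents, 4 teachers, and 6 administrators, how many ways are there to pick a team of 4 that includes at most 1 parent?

1050

Split by how many parents are chosen (0 through 1).
Sum: C(7,0)·C(10,4) + C(7,1)·C(10,3) = 210 + 840 = 1050.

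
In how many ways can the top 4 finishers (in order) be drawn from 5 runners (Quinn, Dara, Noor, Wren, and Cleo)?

120

This is an ordered selection of 4 from 5: P(5,4).
That gives 5 × 4 × 3 × 2 = 120.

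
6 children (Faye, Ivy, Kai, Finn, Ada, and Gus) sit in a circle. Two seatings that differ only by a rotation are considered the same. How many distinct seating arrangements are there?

120

Around a circle, 6 distinct people have 6!/6 = (5)! = 120 rotationally distinct seatings.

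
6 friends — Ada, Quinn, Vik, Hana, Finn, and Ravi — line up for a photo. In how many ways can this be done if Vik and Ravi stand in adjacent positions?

Treat {Vik, Ravi} as a single unit. There are 5 units to order, and the pair itself can be ordered 2 ways.
That gives 2 × 5! = 2 × 120 = 240.

240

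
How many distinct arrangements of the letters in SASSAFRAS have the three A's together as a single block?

Treat the 3 copies of A as a single block. The multiset to arrange is then {AAA, F, R, S, S, S, S}, 7 items in all.
That gives (7)!/(4!) = 210 arrangements.

210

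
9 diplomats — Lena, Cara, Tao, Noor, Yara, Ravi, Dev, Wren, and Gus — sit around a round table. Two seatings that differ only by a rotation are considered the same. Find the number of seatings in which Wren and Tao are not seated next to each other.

Without the restriction there are (8)! = 40320 seatings.
Those with Wren next to Tao: fuse the pair into one unit and seat 8 units around a circle — 2·(7)! = 10080.
Subtracting, 40320 − 10080 = 30240.

30240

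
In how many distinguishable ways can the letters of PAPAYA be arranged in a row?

Letter multiplicities in PAPAYA: A×3, P×2, Y×1.
Dividing 6! = 720 by 3!·2! = 12 for the repeated letters gives 60.

60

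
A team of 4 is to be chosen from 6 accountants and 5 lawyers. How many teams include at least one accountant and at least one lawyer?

With no constraint there are C(11,4) = 330 possible selections.
Subtract selections that omit an entire group: no accountants → C(5,4) = 5; no lawyers → C(6,4) = 15.
Both groups omitted at once is impossible, so 330 − 20 = 310.

310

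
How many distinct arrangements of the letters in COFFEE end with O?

With the last slot taken by O, it remains to arrange the other 5 letters (CFFEE).
Those 5 letters have E appearing twice and F appearing twice, giving (5)!/(2!·2!) = 30.

30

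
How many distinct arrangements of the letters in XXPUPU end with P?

30

Fix P in the last position and arrange the remaining 5 letters.
Those 5 letters have U appearing twice and X appearing twice, giving (5)!/(2!·2!) = 30.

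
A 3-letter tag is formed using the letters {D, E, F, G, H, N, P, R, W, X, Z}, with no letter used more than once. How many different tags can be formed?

990

This is a permutation of 3 out of 11: P(11,3) = 11!/8!.
That product is 11 × 10 × 9 = 990.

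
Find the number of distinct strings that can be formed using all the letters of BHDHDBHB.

560

BHDHDBHB has 8 letters with B appearing 3 times, D appearing twice, and H appearing 3 times.
So there are 8! / (3!·3!·2!) = 560 distinguishable arrangements.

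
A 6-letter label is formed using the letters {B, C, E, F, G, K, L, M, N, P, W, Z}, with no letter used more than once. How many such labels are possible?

665280

This is a permutation of 6 out of 12: P(12,6) = 12!/6!.
12 × 11 × 10 × 9 × 8 × 7 = 665280.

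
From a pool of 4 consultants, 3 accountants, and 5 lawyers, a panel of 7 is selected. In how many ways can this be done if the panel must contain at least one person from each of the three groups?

With no constraint there are C(12,7) = 792 possible selections.
Subtract selections that omit an entire group: no consultants → C(8,7) = 8; no accountants → C(9,7) = 36; no lawyers → C(7,7) = 1.
Add back selections omitting two groups (i.e. drawn from a single group): C(4,7) + C(3,7) + C(5,7) = 0.
By inclusion–exclusion: 792 − 45 + 0 = 747.

747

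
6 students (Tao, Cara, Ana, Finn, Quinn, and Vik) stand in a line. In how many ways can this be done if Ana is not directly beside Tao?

There are 6! = 720 arrangements in all. If Ana and Tao are adjacent, merging them into one block gives 2·(5)! = 240 arrangements.
So 720 − 240 = 480 arrangements keep them apart.

480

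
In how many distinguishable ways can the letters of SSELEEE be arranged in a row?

The 7 letters of SSELEEE have repeats: E appearing 4 times and S appearing twice.
Dividing 7! = 5040 by 4!·2! = 48 for the repeated letters gives 105.

105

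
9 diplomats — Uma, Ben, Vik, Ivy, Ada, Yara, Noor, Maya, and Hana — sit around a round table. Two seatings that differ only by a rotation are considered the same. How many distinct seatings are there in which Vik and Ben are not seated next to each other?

Without the restriction there are (8)! = 40320 seatings.
Those with Vik next to Ben: fuse the pair into one unit and seat 8 units around a circle — 2·(7)! = 10080.
Subtracting, 40320 − 10080 = 30240.

30240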